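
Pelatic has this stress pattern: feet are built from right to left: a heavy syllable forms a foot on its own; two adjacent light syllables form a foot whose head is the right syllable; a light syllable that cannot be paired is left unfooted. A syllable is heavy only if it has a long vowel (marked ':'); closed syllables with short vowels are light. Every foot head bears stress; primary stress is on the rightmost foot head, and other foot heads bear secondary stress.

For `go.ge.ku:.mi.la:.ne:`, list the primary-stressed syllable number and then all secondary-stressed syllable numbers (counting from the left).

primary 6, secondary 2, 3, 5

Weights: 1 go L, 2 ge L, 3 ku: H, 4 mi L, 5 la: H, 6 ne: H.
Parse right to left (heavy = foot alone; LL = one foot; stranded L unfooted): (go.ˈge) (ˈku:) mi (ˈla:) (ˈne:).
Foot heads: 2, 3, 5, 6.
Primary stress on the rightmost head = syllable 6.
Secondary stress on 2, 3, 5: go.ˌge.ˌku:.mi.ˌla:.ˈne:.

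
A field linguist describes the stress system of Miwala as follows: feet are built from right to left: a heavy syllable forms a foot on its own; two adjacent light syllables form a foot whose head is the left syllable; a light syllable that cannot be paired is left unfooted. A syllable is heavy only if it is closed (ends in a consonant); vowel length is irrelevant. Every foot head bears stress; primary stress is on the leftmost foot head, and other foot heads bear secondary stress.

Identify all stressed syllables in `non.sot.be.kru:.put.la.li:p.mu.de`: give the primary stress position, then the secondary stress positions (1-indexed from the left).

Weights: 1 non H, 2 sot H, 3 be L, 4 kru: L, 5 put H, 6 la L, 7 li:p H, 8 mu L, 9 de L.
Parse right to left (heavy = foot alone; LL = one foot; stranded L unfooted): (ˈnon) (ˈsot) (ˈbe.kru:) (ˈput) la (ˈli:p) (ˈmu.de).
Foot heads: 1, 2, 3, 5, 7, 8.
Primary stress on the leftmost head = syllable 1.
Secondary stress on 2, 3, 5, 7, 8: ˈnon.ˌsot.ˌbe.kru:.ˌput.la.ˌli:p.ˌmu.de.

primary 1, secondary 2, 3, 5, 7, 8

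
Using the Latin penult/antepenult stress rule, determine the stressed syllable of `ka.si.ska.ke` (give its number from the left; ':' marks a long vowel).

Classical Latin: stress the penult if heavy (long vowel or closed), else the antepenult.
Weights: 2 si L, 3 ska L, 4 ke L.
The penult (syllable 3, ska) is light, so stress falls on the antepenult (syllable 2, si).
Stress on syllable 2: ka.ˈsi.ska.ke.

2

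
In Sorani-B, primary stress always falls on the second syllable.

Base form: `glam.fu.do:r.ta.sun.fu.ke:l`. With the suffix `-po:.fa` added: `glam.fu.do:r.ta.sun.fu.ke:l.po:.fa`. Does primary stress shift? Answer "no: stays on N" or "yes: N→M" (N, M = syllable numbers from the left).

no: stays on 2

Base `glam.fu.do:r.ta.sun.fu.ke:l` (7 syllables):
  The word has 7 syllables; the second syllable is syllable 2 (fu).
  → primary stress on syllable 2.
Suffixed `glam.fu.do:r.ta.sun.fu.ke:l.po:.fa` (9 syllables):
  The word has 9 syllables; the second syllable is syllable 2 (fu).
  → primary stress on syllable 2.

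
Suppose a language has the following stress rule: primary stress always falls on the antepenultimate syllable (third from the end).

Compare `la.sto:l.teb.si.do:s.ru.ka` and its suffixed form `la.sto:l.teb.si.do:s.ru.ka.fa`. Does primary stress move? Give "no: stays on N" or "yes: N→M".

Base `la.sto:l.teb.si.do:s.ru.ka` (7 syllables):
  The word has 7 syllables; the antepenultimate syllable (third from the end) is syllable 5 (do:s).
  → primary stress on syllable 5.
Suffixed `la.sto:l.teb.si.do:s.ru.ka.fa` (8 syllables):
  The word has 8 syllables; the antepenultimate syllable (third from the end) is syllable 6 (ru).
  → primary stress on syllable 6.

yes: 5→6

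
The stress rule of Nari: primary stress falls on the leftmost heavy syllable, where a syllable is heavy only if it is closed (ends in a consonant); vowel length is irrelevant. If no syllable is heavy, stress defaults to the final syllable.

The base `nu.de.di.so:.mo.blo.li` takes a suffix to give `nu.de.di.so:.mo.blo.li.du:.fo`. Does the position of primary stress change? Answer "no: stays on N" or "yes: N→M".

yes: 7→9

Base `nu.de.di.so:.mo.blo.li` (7 syllables):
  Weights: 1 nu L, 2 de L, 3 di L, 4 so: L, 5 mo L, 6 blo L, 7 li L.
  No heavy syllable in the domain; default to the final syllable = syllable 7.
  → primary stress on syllable 7.
Suffixed `nu.de.di.so:.mo.blo.li.du:.fo` (9 syllables):
  Weights: 1 nu L, 2 de L, 3 di L, 4 so: L, 5 mo L, 6 blo L, 7 li L, 8 du: L, 9 fo L.
  No heavy syllable in the domain; default to the final syllable = syllable 9.
  → primary stress on syllable 9.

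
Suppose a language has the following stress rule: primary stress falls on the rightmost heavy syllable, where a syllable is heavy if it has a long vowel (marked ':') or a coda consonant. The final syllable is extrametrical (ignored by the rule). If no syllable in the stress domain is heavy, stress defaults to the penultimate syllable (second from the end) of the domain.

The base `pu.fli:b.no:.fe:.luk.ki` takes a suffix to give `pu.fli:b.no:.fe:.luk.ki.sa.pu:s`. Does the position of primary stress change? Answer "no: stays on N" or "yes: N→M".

Base `pu.fli:b.no:.fe:.luk.ki` (6 syllables):
  The final syllable (6, ki) is extrametrical; the stress domain is syllables 1–5.
  Weights: 1 pu L, 2 fli:b H, 3 no: H, 4 fe: H, 5 luk H.
  Heavy syllables in the domain: 2, 3, 4, 5. The rightmost is syllable 5 (luk).
  → primary stress on syllable 5.
Suffixed `pu.fli:b.no:.fe:.luk.ki.sa.pu:s` (8 syllables):
  The final syllable (8, pu:s) is extrametrical; the stress domain is syllables 1–7.
  Weights: 1 pu L, 2 fli:b H, 3 no: H, 4 fe: H, 5 luk H, 6 ki L, 7 sa L.
  Heavy syllables in the domain: 2, 3, 4, 5. The rightmost is syllable 5 (luk).
  → primary stress on syllable 5.

no: stays on 5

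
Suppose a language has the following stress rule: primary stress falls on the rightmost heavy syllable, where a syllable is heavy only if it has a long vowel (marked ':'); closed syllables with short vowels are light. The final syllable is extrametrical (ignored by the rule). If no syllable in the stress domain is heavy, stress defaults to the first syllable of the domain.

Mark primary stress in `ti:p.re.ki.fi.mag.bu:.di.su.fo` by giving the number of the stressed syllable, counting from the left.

6

The final syllable (9, fo) is extrametrical; the stress domain is syllables 1–8.
Weights: 1 ti:p H, 2 re L, 3 ki L, 4 fi L, 5 mag L, 6 bu: H, 7 di L, 8 su L.
Heavy syllables in the domain: 1, 6. The rightmost is syllable 6 (bu:).
Primary stress: syllable 6 → ti:p.re.ki.fi.mag.ˈbu:.di.su.fo.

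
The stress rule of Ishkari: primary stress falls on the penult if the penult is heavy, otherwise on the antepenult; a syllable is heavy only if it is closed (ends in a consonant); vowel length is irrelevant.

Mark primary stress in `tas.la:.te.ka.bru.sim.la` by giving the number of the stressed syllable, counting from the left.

6

Weights: 5 bru L, 6 sim H, 7 la L.
The penult (syllable 6, sim) is heavy, so it takes stress.
Primary stress: syllable 6 → tas.la:.te.ka.bru.ˈsim.la.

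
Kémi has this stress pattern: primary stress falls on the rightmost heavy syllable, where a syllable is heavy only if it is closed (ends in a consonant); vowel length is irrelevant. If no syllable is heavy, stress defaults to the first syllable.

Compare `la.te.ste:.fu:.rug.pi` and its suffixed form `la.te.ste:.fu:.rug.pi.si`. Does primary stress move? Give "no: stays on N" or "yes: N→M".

Base `la.te.ste:.fu:.rug.pi` (6 syllables):
  Weights: 1 la L, 2 te L, 3 ste: L, 4 fu: L, 5 rug H, 6 pi L.
  Heavy syllables in the domain: 5. The rightmost is syllable 5 (rug).
  → primary stress on syllable 5.
Suffixed `la.te.ste:.fu:.rug.pi.si` (7 syllables):
  Weights: 1 la L, 2 te L, 3 ste: L, 4 fu: L, 5 rug H, 6 pi L, 7 si L.
  Heavy syllables in the domain: 5. The rightmost is syllable 5 (rug).
  → primary stress on syllable 5.

no: stays on 5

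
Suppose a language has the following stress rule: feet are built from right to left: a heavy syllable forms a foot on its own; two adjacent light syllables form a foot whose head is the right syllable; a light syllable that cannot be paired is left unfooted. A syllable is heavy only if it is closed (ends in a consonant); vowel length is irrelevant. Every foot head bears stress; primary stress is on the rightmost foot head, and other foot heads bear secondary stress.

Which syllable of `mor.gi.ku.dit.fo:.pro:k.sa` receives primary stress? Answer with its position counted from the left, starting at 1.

6

Weights: 1 mor H, 2 gi L, 3 ku L, 4 dit H, 5 fo: L, 6 pro:k H, 7 sa L.
Parse right to left (heavy = foot alone; LL = one foot; stranded L unfooted): (ˈmor) (gi.ˈku) (ˈdit) fo: (ˈpro:k) sa.
Foot heads: 1, 3, 4, 6.
Primary stress on the rightmost head = syllable 6.
Primary stress: syllable 6 → mor.gi.ku.dit.fo:.ˈpro:k.sa.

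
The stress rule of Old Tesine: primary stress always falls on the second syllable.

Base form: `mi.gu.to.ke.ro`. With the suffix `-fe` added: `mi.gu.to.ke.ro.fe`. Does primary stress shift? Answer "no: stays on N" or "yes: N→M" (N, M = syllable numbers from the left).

Base `mi.gu.to.ke.ro` (5 syllables):
  The word has 5 syllables; the second syllable is syllable 2 (gu).
  → primary stress on syllable 2.
Suffixed `mi.gu.to.ke.ro.fe` (6 syllables):
  The word has 6 syllables; the second syllable is syllable 2 (gu).
  → primary stress on syllable 2.

no: stays on 2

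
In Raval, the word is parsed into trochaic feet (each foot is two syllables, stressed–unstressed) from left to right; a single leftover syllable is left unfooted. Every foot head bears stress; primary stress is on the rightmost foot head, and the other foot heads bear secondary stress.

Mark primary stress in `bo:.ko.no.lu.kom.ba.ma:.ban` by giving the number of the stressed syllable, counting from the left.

7

Parse left to right into trochaic (ˈσσ) feet: (ˈbo:.ko) (ˈno.lu) (ˈkom.ba) (ˈma:.ban).
Foot heads (stressed positions): 1, 3, 5, 7.
End Rule Rightmost: primary stress on the rightmost head = syllable 7.
Primary stress: syllable 7 → bo:.ko.no.lu.kom.ba.ˈma:.ban.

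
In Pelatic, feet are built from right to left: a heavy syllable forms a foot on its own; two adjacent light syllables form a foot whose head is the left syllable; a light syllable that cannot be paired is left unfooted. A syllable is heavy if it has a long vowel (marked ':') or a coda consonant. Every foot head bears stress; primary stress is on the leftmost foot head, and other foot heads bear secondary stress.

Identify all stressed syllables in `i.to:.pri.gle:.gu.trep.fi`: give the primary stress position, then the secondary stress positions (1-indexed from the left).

primary 2, secondary 4, 6

Weights: 1 i L, 2 to: H, 3 pri L, 4 gle: H, 5 gu L, 6 trep H, 7 fi L.
Parse right to left (heavy = foot alone; LL = one foot; stranded L unfooted): i (ˈto:) pri (ˈgle:) gu (ˈtrep) fi.
Foot heads: 2, 4, 6.
Primary stress on the leftmost head = syllable 2.
Secondary stress on 4, 6: i.ˈto:.pri.ˌgle:.gu.ˌtrep.fi.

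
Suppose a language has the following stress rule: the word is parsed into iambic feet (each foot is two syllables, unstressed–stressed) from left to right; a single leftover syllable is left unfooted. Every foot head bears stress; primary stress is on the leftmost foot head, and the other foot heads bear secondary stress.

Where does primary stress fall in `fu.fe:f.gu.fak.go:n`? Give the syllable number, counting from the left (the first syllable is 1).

Parse left to right into iambic (σˈσ) feet: (fu.ˈfe:f) (gu.ˈfak) go:n. Syllable 5 is left unfooted.
Foot heads (stressed positions): 2, 4.
End Rule Leftmost: primary stress on the leftmost head = syllable 2.
Primary stress: syllable 2 → fu.ˈfe:f.gu.fak.go:n.

2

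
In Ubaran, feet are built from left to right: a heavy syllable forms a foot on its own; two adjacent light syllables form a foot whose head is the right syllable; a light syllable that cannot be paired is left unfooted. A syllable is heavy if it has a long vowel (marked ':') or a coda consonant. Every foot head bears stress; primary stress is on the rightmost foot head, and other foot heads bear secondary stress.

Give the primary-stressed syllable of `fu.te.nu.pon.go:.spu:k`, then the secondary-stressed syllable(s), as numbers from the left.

primary 6, secondary 2, 4, 5

Weights: 1 fu L, 2 te L, 3 nu L, 4 pon H, 5 go: H, 6 spu:k H.
Parse left to right (heavy = foot alone; LL = one foot; stranded L unfooted): (fu.ˈte) nu (ˈpon) (ˈgo:) (ˈspu:k).
Foot heads: 2, 4, 5, 6.
Primary stress on the rightmost head = syllable 6.
Secondary stress on 2, 4, 5: fu.ˌte.nu.ˌpon.ˌgo:.ˈspu:k.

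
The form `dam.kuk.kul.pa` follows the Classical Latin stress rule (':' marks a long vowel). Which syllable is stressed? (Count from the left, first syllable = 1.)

3

Classical Latin: stress the penult if heavy (long vowel or closed), else the antepenult.
Weights: 2 kuk H, 3 kul H, 4 pa L.
The penult (syllable 3, kul) is heavy, so it takes stress.
Stress on syllable 3: dam.kuk.ˈkul.pa.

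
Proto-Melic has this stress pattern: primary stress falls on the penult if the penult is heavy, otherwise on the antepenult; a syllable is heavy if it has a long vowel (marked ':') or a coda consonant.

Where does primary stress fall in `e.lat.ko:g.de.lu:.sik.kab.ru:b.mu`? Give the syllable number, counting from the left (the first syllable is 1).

8

Weights: 7 kab H, 8 ru:b H, 9 mu L.
The penult (syllable 8, ru:b) is heavy, so it takes stress.
Primary stress: syllable 8 → e.lat.ko:g.de.lu:.sik.kab.ˈru:b.mu.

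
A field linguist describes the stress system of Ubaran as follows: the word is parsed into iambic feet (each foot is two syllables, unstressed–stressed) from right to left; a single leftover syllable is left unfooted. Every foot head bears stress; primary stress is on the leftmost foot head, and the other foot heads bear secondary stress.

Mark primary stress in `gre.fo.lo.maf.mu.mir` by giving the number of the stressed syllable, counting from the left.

Parse right to left into iambic (σˈσ) feet: (gre.ˈfo) (lo.ˈmaf) (mu.ˈmir).
Foot heads (stressed positions): 2, 4, 6.
End Rule Leftmost: primary stress on the leftmost head = syllable 2.
Primary stress: syllable 2 → gre.ˈfo.lo.maf.mu.mir.

2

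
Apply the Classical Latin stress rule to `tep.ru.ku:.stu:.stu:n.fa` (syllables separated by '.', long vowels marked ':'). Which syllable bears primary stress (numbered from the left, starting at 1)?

5

Classical Latin: stress the penult if heavy (long vowel or closed), else the antepenult.
Weights: 4 stu: H, 5 stu:n H, 6 fa L.
The penult (syllable 5, stu:n) is heavy, so it takes stress.
Stress on syllable 5: tep.ru.ku:.stu:.ˈstu:n.fa.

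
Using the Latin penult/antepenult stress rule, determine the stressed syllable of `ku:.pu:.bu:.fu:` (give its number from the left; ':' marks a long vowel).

Classical Latin: stress the penult if heavy (long vowel or closed), else the antepenult.
Weights: 2 pu: H, 3 bu: H, 4 fu: H.
The penult (syllable 3, bu:) is heavy, so it takes stress.
Stress on syllable 3: ku:.pu:.ˈbu:.fu:.

3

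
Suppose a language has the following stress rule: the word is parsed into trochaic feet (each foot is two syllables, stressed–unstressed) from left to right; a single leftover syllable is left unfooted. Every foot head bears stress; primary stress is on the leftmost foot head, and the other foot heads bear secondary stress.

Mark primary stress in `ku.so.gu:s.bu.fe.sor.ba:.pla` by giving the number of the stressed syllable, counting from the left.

1

Parse left to right into trochaic (ˈσσ) feet: (ˈku.so) (ˈgu:s.bu) (ˈfe.sor) (ˈba:.pla).
Foot heads (stressed positions): 1, 3, 5, 7.
End Rule Leftmost: primary stress on the leftmost head = syllable 1.
Primary stress: syllable 1 → ˈku.so.gu:s.bu.fe.sor.ba:.pla.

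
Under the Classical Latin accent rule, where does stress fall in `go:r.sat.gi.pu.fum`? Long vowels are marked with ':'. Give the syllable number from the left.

3

Classical Latin: stress the penult if heavy (long vowel or closed), else the antepenult.
Weights: 3 gi L, 4 pu L, 5 fum H.
The penult (syllable 4, pu) is light, so stress falls on the antepenult (syllable 3, gi).
Stress on syllable 3: go:r.sat.ˈgi.pu.fum.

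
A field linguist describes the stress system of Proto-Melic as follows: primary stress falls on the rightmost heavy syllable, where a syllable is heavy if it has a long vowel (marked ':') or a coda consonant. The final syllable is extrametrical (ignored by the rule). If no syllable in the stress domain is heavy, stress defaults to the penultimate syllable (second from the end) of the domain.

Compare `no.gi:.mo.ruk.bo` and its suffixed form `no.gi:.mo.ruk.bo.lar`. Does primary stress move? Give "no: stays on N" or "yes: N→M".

no: stays on 4

Base `no.gi:.mo.ruk.bo` (5 syllables):
  The final syllable (5, bo) is extrametrical; the stress domain is syllables 1–4.
  Weights: 1 no L, 2 gi: H, 3 mo L, 4 ruk H.
  Heavy syllables in the domain: 2, 4. The rightmost is syllable 4 (ruk).
  → primary stress on syllable 4.
Suffixed `no.gi:.mo.ruk.bo.lar` (6 syllables):
  The final syllable (6, lar) is extrametrical; the stress domain is syllables 1–5.
  Weights: 1 no L, 2 gi: H, 3 mo L, 4 ruk H, 5 bo L.
  Heavy syllables in the domain: 2, 4. The rightmost is syllable 4 (ruk).
  → primary stress on syllable 4.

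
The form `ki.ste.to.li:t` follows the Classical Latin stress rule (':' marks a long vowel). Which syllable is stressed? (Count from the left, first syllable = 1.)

2

Classical Latin: stress the penult if heavy (long vowel or closed), else the antepenult.
Weights: 2 ste L, 3 to L, 4 li:t H.
The penult (syllable 3, to) is light, so stress falls on the antepenult (syllable 2, ste).
Stress on syllable 2: ki.ˈste.to.li:t.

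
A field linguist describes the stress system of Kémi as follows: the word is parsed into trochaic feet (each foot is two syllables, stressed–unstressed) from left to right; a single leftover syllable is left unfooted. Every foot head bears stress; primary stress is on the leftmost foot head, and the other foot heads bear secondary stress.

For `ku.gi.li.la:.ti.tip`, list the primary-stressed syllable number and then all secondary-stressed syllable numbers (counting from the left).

primary 1, secondary 3, 5

Parse left to right into trochaic (ˈσσ) feet: (ˈku.gi) (ˈli.la:) (ˈti.tip).
Foot heads (stressed positions): 1, 3, 5.
End Rule Leftmost: primary stress on the leftmost head = syllable 1.
Secondary stress on 3, 5: ˈku.gi.ˌli.la:.ˌti.tip.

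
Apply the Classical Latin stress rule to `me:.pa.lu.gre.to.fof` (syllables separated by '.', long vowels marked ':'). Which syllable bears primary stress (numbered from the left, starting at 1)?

4

Classical Latin: stress the penult if heavy (long vowel or closed), else the antepenult.
Weights: 4 gre L, 5 to L, 6 fof H.
The penult (syllable 5, to) is light, so stress falls on the antepenult (syllable 4, gre).
Stress on syllable 4: me:.pa.lu.ˈgre.to.fof.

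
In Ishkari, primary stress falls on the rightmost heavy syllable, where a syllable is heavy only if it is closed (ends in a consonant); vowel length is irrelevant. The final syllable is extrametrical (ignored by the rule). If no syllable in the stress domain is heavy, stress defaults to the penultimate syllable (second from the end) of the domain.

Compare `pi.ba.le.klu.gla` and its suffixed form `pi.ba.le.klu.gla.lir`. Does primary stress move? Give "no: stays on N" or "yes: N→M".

Base `pi.ba.le.klu.gla` (5 syllables):
  The final syllable (5, gla) is extrametrical; the stress domain is syllables 1–4.
  Weights: 1 pi L, 2 ba L, 3 le L, 4 klu L.
  No heavy syllable in the domain; default to the penultimate syllable (second from the end) of the domain = syllable 3.
  → primary stress on syllable 3.
Suffixed `pi.ba.le.klu.gla.lir` (6 syllables):
  The final syllable (6, lir) is extrametrical; the stress domain is syllables 1–5.
  Weights: 1 pi L, 2 ba L, 3 le L, 4 klu L, 5 gla L.
  No heavy syllable in the domain; default to the penultimate syllable (second from the end) of the domain = syllable 4.
  → primary stress on syllable 4.

yes: 3→4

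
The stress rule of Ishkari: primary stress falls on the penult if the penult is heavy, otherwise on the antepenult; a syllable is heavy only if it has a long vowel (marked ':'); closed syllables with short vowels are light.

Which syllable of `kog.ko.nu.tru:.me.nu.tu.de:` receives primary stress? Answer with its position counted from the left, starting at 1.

6

Weights: 6 nu L, 7 tu L, 8 de: H.
The penult (syllable 7, tu) is light, so stress falls on the antepenult (syllable 6, nu).
Primary stress: syllable 6 → kog.ko.nu.tru:.me.ˈnu.tu.de:.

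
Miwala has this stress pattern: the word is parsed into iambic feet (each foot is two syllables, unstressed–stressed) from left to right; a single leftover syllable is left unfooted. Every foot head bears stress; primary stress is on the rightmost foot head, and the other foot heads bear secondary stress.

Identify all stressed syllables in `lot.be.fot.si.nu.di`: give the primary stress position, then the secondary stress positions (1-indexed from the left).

primary 6, secondary 2, 4

Parse left to right into iambic (σˈσ) feet: (lot.ˈbe) (fot.ˈsi) (nu.ˈdi).
Foot heads (stressed positions): 2, 4, 6.
End Rule Rightmost: primary stress on the rightmost head = syllable 6.
Secondary stress on 2, 4: lot.ˌbe.fot.ˌsi.nu.ˈdi.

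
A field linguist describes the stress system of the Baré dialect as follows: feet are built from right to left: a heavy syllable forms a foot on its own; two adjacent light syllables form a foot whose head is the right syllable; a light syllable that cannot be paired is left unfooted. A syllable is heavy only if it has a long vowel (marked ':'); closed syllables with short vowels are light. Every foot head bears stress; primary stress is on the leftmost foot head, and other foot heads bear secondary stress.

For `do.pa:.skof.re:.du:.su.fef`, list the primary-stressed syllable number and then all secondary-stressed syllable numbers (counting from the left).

Weights: 1 do L, 2 pa: H, 3 skof L, 4 re: H, 5 du: H, 6 su L, 7 fef L.
Parse right to left (heavy = foot alone; LL = one foot; stranded L unfooted): do (ˈpa:) skof (ˈre:) (ˈdu:) (su.ˈfef).
Foot heads: 2, 4, 5, 7.
Primary stress on the leftmost head = syllable 2.
Secondary stress on 4, 5, 7: do.ˈpa:.skof.ˌre:.ˌdu:.su.ˌfef.

primary 2, secondary 4, 5, 7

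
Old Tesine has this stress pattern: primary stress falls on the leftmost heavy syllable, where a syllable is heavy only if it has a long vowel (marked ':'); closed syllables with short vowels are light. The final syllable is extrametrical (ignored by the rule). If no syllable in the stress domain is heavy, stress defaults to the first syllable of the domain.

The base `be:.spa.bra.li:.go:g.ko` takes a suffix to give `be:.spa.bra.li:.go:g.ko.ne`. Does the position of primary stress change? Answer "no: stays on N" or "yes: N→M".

Base `be:.spa.bra.li:.go:g.ko` (6 syllables):
  The final syllable (6, ko) is extrametrical; the stress domain is syllables 1–5.
  Weights: 1 be: H, 2 spa L, 3 bra L, 4 li: H, 5 go:g H.
  Heavy syllables in the domain: 1, 4, 5. The leftmost is syllable 1 (be:).
  → primary stress on syllable 1.
Suffixed `be:.spa.bra.li:.go:g.ko.ne` (7 syllables):
  The final syllable (7, ne) is extrametrical; the stress domain is syllables 1–6.
  Weights: 1 be: H, 2 spa L, 3 bra L, 4 li: H, 5 go:g H, 6 ko L.
  Heavy syllables in the domain: 1, 4, 5. The leftmost is syllable 1 (be:).
  → primary stress on syllable 1.

no: stays on 1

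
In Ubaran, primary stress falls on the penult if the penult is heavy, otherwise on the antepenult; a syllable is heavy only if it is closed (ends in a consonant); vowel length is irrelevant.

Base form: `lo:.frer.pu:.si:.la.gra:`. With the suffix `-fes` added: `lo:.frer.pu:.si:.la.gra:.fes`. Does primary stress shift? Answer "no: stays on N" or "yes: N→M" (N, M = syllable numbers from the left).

yes: 4→5

Base `lo:.frer.pu:.si:.la.gra:` (6 syllables):
  Weights: 4 si: L, 5 la L, 6 gra: L.
  The penult (syllable 5, la) is light, so stress falls on the antepenult (syllable 4, si:).
  → primary stress on syllable 4.
Suffixed `lo:.frer.pu:.si:.la.gra:.fes` (7 syllables):
  Weights: 5 la L, 6 gra: L, 7 fes H.
  The penult (syllable 6, gra:) is light, so stress falls on the antepenult (syllable 5, la).
  → primary stress on syllable 5.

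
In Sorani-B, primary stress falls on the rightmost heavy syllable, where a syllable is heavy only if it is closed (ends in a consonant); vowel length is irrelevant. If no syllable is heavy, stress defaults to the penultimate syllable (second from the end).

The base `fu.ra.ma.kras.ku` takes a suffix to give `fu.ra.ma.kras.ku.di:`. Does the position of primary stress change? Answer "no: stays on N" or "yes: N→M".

Base `fu.ra.ma.kras.ku` (5 syllables):
  Weights: 1 fu L, 2 ra L, 3 ma L, 4 kras H, 5 ku L.
  Heavy syllables in the domain: 4. The rightmost is syllable 4 (kras).
  → primary stress on syllable 4.
Suffixed `fu.ra.ma.kras.ku.di:` (6 syllables):
  Weights: 1 fu L, 2 ra L, 3 ma L, 4 kras H, 5 ku L, 6 di: L.
  Heavy syllables in the domain: 4. The rightmost is syllable 4 (kras).
  → primary stress on syllable 4.

no: stays on 4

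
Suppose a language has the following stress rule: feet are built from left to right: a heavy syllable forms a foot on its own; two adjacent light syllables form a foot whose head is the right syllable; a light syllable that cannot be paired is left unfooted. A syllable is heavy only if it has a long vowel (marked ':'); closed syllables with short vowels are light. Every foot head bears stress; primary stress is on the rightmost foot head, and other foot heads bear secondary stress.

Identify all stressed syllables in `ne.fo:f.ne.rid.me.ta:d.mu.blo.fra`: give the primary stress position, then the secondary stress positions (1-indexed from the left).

primary 8, secondary 2, 4, 6

Weights: 1 ne L, 2 fo:f H, 3 ne L, 4 rid L, 5 me L, 6 ta:d H, 7 mu L, 8 blo L, 9 fra L.
Parse left to right (heavy = foot alone; LL = one foot; stranded L unfooted): ne (ˈfo:f) (ne.ˈrid) me (ˈta:d) (mu.ˈblo) fra.
Foot heads: 2, 4, 6, 8.
Primary stress on the rightmost head = syllable 8.
Secondary stress on 2, 4, 6: ne.ˌfo:f.ne.ˌrid.me.ˌta:d.mu.ˈblo.fra.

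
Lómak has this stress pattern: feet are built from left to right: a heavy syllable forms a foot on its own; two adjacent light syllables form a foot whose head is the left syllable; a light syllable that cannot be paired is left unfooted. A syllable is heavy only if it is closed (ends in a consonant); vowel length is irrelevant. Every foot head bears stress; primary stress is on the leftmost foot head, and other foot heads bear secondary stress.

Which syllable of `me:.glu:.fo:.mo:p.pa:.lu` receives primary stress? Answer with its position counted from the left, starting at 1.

1

Weights: 1 me: L, 2 glu: L, 3 fo: L, 4 mo:p H, 5 pa: L, 6 lu L.
Parse left to right (heavy = foot alone; LL = one foot; stranded L unfooted): (ˈme:.glu:) fo: (ˈmo:p) (ˈpa:.lu).
Foot heads: 1, 4, 5.
Primary stress on the leftmost head = syllable 1.
Primary stress: syllable 1 → ˈme:.glu:.fo:.mo:p.pa:.lu.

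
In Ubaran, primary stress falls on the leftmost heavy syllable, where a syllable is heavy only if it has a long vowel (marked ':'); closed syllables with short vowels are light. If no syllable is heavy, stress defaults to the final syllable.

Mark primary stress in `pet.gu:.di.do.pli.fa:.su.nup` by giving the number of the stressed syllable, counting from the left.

2

Weights: 1 pet L, 2 gu: H, 3 di L, 4 do L, 5 pli L, 6 fa: H, 7 su L, 8 nup L.
Heavy syllables in the domain: 2, 6. The leftmost is syllable 2 (gu:).
Primary stress: syllable 2 → pet.ˈgu:.di.do.pli.fa:.su.nup.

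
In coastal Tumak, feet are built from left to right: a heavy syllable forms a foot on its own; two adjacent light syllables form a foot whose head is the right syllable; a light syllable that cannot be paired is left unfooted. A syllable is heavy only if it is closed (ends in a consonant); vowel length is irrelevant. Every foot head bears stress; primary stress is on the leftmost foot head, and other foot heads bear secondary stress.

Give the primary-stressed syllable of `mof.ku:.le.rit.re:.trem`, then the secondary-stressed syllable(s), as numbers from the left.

primary 1, secondary 3, 4, 6

Weights: 1 mof H, 2 ku: L, 3 le L, 4 rit H, 5 re: L, 6 trem H.
Parse left to right (heavy = foot alone; LL = one foot; stranded L unfooted): (ˈmof) (ku:.ˈle) (ˈrit) re: (ˈtrem).
Foot heads: 1, 3, 4, 6.
Primary stress on the leftmost head = syllable 1.
Secondary stress on 3, 4, 6: ˈmof.ku:.ˌle.ˌrit.re:.ˌtrem.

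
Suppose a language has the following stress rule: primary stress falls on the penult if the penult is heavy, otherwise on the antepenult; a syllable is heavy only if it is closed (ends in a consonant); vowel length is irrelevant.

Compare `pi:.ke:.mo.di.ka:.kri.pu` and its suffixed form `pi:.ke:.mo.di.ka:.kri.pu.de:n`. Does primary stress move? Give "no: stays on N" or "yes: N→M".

Base `pi:.ke:.mo.di.ka:.kri.pu` (7 syllables):
  Weights: 5 ka: L, 6 kri L, 7 pu L.
  The penult (syllable 6, kri) is light, so stress falls on the antepenult (syllable 5, ka:).
  → primary stress on syllable 5.
Suffixed `pi:.ke:.mo.di.ka:.kri.pu.de:n` (8 syllables):
  Weights: 6 kri L, 7 pu L, 8 de:n H.
  The penult (syllable 7, pu) is light, so stress falls on the antepenult (syllable 6, kri).
  → primary stress on syllable 6.

yes: 5→6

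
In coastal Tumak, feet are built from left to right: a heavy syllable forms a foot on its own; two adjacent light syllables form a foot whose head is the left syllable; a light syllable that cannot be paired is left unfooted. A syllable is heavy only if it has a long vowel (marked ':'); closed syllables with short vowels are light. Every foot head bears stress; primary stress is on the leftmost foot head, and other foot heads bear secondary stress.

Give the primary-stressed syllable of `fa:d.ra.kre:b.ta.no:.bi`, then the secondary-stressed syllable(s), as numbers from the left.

Weights: 1 fa:d H, 2 ra L, 3 kre:b H, 4 ta L, 5 no: H, 6 bi L.
Parse left to right (heavy = foot alone; LL = one foot; stranded L unfooted): (ˈfa:d) ra (ˈkre:b) ta (ˈno:) bi.
Foot heads: 1, 3, 5.
Primary stress on the leftmost head = syllable 1.
Secondary stress on 3, 5: ˈfa:d.ra.ˌkre:b.ta.ˌno:.bi.

primary 1, secondary 3, 5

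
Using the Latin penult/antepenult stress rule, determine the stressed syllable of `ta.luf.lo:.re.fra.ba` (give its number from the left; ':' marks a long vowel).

4

Classical Latin: stress the penult if heavy (long vowel or closed), else the antepenult.
Weights: 4 re L, 5 fra L, 6 ba L.
The penult (syllable 5, fra) is light, so stress falls on the antepenult (syllable 4, re).
Stress on syllable 4: ta.luf.lo:.ˈre.fra.ba.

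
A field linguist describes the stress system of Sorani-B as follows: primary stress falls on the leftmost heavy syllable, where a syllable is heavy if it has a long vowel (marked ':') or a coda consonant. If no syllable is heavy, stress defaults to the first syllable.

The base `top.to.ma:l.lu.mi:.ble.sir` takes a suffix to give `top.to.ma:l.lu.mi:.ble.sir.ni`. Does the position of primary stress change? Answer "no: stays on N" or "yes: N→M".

no: stays on 1

Base `top.to.ma:l.lu.mi:.ble.sir` (7 syllables):
  Weights: 1 top H, 2 to L, 3 ma:l H, 4 lu L, 5 mi: H, 6 ble L, 7 sir H.
  Heavy syllables in the domain: 1, 3, 5, 7. The leftmost is syllable 1 (top).
  → primary stress on syllable 1.
Suffixed `top.to.ma:l.lu.mi:.ble.sir.ni` (8 syllables):
  Weights: 1 top H, 2 to L, 3 ma:l H, 4 lu L, 5 mi: H, 6 ble L, 7 sir H, 8 ni L.
  Heavy syllables in the domain: 1, 3, 5, 7. The leftmost is syllable 1 (top).
  → primary stress on syllable 1.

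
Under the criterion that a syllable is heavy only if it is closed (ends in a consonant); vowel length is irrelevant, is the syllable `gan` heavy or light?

`gan`: short vowel, closed (coda /n/). Closed (coda /n/) → heavy.

heavy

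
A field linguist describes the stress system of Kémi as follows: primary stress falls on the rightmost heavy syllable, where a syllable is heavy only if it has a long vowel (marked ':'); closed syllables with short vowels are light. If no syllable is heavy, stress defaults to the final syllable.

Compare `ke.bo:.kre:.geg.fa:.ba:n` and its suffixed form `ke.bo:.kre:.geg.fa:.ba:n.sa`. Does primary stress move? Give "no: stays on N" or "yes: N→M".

Base `ke.bo:.kre:.geg.fa:.ba:n` (6 syllables):
  Weights: 1 ke L, 2 bo: H, 3 kre: H, 4 geg L, 5 fa: H, 6 ba:n H.
  Heavy syllables in the domain: 2, 3, 5, 6. The rightmost is syllable 6 (ba:n).
  → primary stress on syllable 6.
Suffixed `ke.bo:.kre:.geg.fa:.ba:n.sa` (7 syllables):
  Weights: 1 ke L, 2 bo: H, 3 kre: H, 4 geg L, 5 fa: H, 6 ba:n H, 7 sa L.
  Heavy syllables in the domain: 2, 3, 5, 6. The rightmost is syllable 6 (ba:n).
  → primary stress on syllable 6.

no: stays on 6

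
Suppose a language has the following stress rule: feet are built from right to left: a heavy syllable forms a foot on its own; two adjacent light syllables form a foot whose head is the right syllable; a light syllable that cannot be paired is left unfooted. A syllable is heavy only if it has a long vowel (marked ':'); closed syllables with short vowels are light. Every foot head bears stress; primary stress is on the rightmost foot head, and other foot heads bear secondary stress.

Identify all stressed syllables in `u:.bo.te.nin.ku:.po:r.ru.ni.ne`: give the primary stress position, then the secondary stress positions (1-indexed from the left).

Weights: 1 u: H, 2 bo L, 3 te L, 4 nin L, 5 ku: H, 6 po:r H, 7 ru L, 8 ni L, 9 ne L.
Parse right to left (heavy = foot alone; LL = one foot; stranded L unfooted): (ˈu:) bo (te.ˈnin) (ˈku:) (ˈpo:r) ru (ni.ˈne).
Foot heads: 1, 4, 5, 6, 9.
Primary stress on the rightmost head = syllable 9.
Secondary stress on 1, 4, 5, 6: ˌu:.bo.te.ˌnin.ˌku:.ˌpo:r.ru.ni.ˈne.

primary 9, secondary 1, 4, 5, 6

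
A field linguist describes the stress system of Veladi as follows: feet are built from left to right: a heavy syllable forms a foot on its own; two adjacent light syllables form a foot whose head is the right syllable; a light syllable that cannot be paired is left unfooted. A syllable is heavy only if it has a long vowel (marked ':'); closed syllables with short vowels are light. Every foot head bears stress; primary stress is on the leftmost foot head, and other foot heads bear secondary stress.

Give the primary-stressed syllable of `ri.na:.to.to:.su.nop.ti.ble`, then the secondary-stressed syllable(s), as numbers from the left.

Weights: 1 ri L, 2 na: H, 3 to L, 4 to: H, 5 su L, 6 nop L, 7 ti L, 8 ble L.
Parse left to right (heavy = foot alone; LL = one foot; stranded L unfooted): ri (ˈna:) to (ˈto:) (su.ˈnop) (ti.ˈble).
Foot heads: 2, 4, 6, 8.
Primary stress on the leftmost head = syllable 2.
Secondary stress on 4, 6, 8: ri.ˈna:.to.ˌto:.su.ˌnop.ti.ˌble.

primary 2, secondary 4, 6, 8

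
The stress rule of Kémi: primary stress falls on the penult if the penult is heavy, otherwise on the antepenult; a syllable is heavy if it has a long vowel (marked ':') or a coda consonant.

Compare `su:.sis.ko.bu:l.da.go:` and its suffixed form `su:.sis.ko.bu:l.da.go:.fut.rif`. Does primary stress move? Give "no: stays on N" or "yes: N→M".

yes: 4→7

Base `su:.sis.ko.bu:l.da.go:` (6 syllables):
  Weights: 4 bu:l H, 5 da L, 6 go: H.
  The penult (syllable 5, da) is light, so stress falls on the antepenult (syllable 4, bu:l).
  → primary stress on syllable 4.
Suffixed `su:.sis.ko.bu:l.da.go:.fut.rif` (8 syllables):
  Weights: 6 go: H, 7 fut H, 8 rif H.
  The penult (syllable 7, fut) is heavy, so it takes stress.
  → primary stress on syllable 7.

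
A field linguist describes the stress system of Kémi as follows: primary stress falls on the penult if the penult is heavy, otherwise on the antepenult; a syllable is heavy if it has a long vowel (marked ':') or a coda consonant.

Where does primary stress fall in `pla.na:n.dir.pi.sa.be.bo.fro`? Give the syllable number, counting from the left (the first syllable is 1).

6

Weights: 6 be L, 7 bo L, 8 fro L.
The penult (syllable 7, bo) is light, so stress falls on the antepenult (syllable 6, be).
Primary stress: syllable 6 → pla.na:n.dir.pi.sa.ˈbe.bo.fro.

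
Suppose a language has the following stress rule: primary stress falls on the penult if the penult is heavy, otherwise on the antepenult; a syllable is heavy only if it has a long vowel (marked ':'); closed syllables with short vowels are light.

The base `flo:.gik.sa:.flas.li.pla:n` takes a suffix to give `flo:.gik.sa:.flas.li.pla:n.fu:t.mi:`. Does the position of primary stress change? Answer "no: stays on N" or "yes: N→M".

yes: 4→7

Base `flo:.gik.sa:.flas.li.pla:n` (6 syllables):
  Weights: 4 flas L, 5 li L, 6 pla:n H.
  The penult (syllable 5, li) is light, so stress falls on the antepenult (syllable 4, flas).
  → primary stress on syllable 4.
Suffixed `flo:.gik.sa:.flas.li.pla:n.fu:t.mi:` (8 syllables):
  Weights: 6 pla:n H, 7 fu:t H, 8 mi: H.
  The penult (syllable 7, fu:t) is heavy, so it takes stress.
  → primary stress on syllable 7.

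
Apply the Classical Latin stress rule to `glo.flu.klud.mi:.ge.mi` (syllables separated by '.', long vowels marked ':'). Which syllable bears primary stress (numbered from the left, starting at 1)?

Classical Latin: stress the penult if heavy (long vowel or closed), else the antepenult.
Weights: 4 mi: H, 5 ge L, 6 mi L.
The penult (syllable 5, ge) is light, so stress falls on the antepenult (syllable 4, mi:).
Stress on syllable 4: glo.flu.klud.ˈmi:.ge.mi.

4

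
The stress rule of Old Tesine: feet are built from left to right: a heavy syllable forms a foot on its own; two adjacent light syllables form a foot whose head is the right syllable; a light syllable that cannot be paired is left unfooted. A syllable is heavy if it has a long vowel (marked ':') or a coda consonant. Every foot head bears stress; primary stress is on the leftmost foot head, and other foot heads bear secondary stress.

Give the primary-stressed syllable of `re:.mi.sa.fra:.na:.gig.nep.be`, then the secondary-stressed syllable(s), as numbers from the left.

primary 1, secondary 3, 4, 5, 6, 7

Weights: 1 re: H, 2 mi L, 3 sa L, 4 fra: H, 5 na: H, 6 gig H, 7 nep H, 8 be L.
Parse left to right (heavy = foot alone; LL = one foot; stranded L unfooted): (ˈre:) (mi.ˈsa) (ˈfra:) (ˈna:) (ˈgig) (ˈnep) be.
Foot heads: 1, 3, 4, 5, 6, 7.
Primary stress on the leftmost head = syllable 1.
Secondary stress on 3, 4, 5, 6, 7: ˈre:.mi.ˌsa.ˌfra:.ˌna:.ˌgig.ˌnep.be.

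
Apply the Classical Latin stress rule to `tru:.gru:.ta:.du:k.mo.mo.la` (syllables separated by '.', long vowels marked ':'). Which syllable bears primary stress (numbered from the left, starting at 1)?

5

Classical Latin: stress the penult if heavy (long vowel or closed), else the antepenult.
Weights: 5 mo L, 6 mo L, 7 la L.
The penult (syllable 6, mo) is light, so stress falls on the antepenult (syllable 5, mo).
Stress on syllable 5: tru:.gru:.ta:.du:k.ˈmo.mo.la.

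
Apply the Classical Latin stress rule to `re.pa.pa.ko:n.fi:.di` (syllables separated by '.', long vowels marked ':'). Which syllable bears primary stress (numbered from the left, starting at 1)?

Classical Latin: stress the penult if heavy (long vowel or closed), else the antepenult.
Weights: 4 ko:n H, 5 fi: H, 6 di L.
The penult (syllable 5, fi:) is heavy, so it takes stress.
Stress on syllable 5: re.pa.pa.ko:n.ˈfi:.di.

5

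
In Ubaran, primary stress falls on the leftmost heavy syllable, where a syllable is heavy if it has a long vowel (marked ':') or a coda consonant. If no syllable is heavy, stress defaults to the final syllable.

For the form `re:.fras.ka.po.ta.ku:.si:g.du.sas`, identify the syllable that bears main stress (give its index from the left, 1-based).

1

Weights: 1 re: H, 2 fras H, 3 ka L, 4 po L, 5 ta L, 6 ku: H, 7 si:g H, 8 du L, 9 sas H.
Heavy syllables in the domain: 1, 2, 6, 7, 9. The leftmost is syllable 1 (re:).
Primary stress: syllable 1 → ˈre:.fras.ka.po.ta.ku:.si:g.du.sas.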